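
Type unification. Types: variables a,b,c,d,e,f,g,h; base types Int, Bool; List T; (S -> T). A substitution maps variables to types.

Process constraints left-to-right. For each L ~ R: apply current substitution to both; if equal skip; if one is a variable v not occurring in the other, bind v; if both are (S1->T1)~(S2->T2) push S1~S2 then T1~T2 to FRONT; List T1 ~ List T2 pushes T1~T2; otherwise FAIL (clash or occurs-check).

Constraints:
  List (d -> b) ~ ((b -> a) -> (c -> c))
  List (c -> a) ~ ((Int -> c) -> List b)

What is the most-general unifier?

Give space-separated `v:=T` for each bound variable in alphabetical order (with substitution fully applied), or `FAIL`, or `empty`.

Answer: FAIL

Derivation:
step 1: unify List (d -> b) ~ ((b -> a) -> (c -> c))  [subst: {-} | 1 pending]
  clash: List (d -> b) vs ((b -> a) -> (c -> c))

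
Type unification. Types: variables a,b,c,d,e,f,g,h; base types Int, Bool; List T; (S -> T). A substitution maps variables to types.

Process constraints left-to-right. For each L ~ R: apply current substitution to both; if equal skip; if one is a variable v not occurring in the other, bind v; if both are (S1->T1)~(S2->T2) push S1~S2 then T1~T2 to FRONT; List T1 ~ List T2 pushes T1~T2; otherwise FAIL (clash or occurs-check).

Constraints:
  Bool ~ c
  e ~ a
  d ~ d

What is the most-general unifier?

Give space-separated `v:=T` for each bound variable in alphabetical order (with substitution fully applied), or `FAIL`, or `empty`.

step 1: unify Bool ~ c  [subst: {-} | 2 pending]
  bind c := Bool
step 2: unify e ~ a  [subst: {c:=Bool} | 1 pending]
  bind e := a
step 3: unify d ~ d  [subst: {c:=Bool, e:=a} | 0 pending]
  -> identical, skip

Answer: c:=Bool e:=a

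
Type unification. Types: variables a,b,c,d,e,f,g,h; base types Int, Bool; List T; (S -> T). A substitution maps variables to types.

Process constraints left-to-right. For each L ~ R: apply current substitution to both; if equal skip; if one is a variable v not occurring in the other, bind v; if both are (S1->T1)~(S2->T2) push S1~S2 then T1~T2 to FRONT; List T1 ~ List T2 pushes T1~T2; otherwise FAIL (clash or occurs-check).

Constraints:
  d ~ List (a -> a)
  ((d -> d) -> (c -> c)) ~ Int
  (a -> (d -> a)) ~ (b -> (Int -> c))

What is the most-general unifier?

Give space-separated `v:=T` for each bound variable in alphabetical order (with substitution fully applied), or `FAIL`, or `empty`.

step 1: unify d ~ List (a -> a)  [subst: {-} | 2 pending]
  bind d := List (a -> a)
step 2: unify ((List (a -> a) -> List (a -> a)) -> (c -> c)) ~ Int  [subst: {d:=List (a -> a)} | 1 pending]
  clash: ((List (a -> a) -> List (a -> a)) -> (c -> c)) vs Int

Answer: FAIL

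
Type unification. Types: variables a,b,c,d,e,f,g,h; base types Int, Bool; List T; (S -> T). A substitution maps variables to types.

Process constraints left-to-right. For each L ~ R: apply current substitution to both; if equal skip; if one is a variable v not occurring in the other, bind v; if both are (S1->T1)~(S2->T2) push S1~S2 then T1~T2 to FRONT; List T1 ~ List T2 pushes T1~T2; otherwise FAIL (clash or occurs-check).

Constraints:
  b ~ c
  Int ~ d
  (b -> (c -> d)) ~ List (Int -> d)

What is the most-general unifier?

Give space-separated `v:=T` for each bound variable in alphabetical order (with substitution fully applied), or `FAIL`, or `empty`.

step 1: unify b ~ c  [subst: {-} | 2 pending]
  bind b := c
step 2: unify Int ~ d  [subst: {b:=c} | 1 pending]
  bind d := Int
step 3: unify (c -> (c -> Int)) ~ List (Int -> Int)  [subst: {b:=c, d:=Int} | 0 pending]
  clash: (c -> (c -> Int)) vs List (Int -> Int)

Answer: FAIL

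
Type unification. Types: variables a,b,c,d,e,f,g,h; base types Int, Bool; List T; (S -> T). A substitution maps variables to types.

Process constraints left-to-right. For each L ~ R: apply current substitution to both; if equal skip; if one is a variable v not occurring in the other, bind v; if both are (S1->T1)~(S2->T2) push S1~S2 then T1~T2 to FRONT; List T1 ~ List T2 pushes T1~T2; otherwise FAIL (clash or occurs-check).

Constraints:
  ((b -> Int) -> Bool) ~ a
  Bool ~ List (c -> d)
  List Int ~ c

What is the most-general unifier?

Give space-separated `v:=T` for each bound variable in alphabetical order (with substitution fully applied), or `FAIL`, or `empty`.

Answer: FAIL

Derivation:
step 1: unify ((b -> Int) -> Bool) ~ a  [subst: {-} | 2 pending]
  bind a := ((b -> Int) -> Bool)
step 2: unify Bool ~ List (c -> d)  [subst: {a:=((b -> Int) -> Bool)} | 1 pending]
  clash: Bool vs List (c -> d)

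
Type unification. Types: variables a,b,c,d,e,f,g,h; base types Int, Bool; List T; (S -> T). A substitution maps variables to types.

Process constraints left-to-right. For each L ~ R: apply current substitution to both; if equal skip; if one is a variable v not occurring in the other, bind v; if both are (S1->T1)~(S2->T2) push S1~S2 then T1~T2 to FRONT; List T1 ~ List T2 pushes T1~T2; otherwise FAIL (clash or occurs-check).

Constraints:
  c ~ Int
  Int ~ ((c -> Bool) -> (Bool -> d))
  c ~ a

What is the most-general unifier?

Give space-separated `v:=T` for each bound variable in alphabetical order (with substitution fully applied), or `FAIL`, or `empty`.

Answer: FAIL

Derivation:
step 1: unify c ~ Int  [subst: {-} | 2 pending]
  bind c := Int
step 2: unify Int ~ ((Int -> Bool) -> (Bool -> d))  [subst: {c:=Int} | 1 pending]
  clash: Int vs ((Int -> Bool) -> (Bool -> d))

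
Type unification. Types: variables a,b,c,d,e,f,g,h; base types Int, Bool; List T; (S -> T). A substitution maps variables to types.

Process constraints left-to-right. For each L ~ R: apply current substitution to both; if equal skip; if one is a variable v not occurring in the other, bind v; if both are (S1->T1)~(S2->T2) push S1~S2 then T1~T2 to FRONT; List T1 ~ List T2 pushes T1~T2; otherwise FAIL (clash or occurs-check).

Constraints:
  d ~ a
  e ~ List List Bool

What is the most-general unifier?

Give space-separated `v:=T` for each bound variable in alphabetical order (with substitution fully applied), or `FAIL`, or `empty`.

Answer: d:=a e:=List List Bool

Derivation:
step 1: unify d ~ a  [subst: {-} | 1 pending]
  bind d := a
step 2: unify e ~ List List Bool  [subst: {d:=a} | 0 pending]
  bind e := List List Bool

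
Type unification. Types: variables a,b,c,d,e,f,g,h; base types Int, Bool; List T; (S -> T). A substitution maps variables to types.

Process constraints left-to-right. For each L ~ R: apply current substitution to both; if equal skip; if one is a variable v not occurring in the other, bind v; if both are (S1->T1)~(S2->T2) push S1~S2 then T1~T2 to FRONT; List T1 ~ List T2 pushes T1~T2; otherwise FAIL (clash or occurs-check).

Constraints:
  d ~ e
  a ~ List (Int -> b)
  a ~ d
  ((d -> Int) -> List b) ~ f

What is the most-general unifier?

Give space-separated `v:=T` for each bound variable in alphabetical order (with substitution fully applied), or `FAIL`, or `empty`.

Answer: a:=List (Int -> b) d:=List (Int -> b) e:=List (Int -> b) f:=((List (Int -> b) -> Int) -> List b)

Derivation:
step 1: unify d ~ e  [subst: {-} | 3 pending]
  bind d := e
step 2: unify a ~ List (Int -> b)  [subst: {d:=e} | 2 pending]
  bind a := List (Int -> b)
step 3: unify List (Int -> b) ~ e  [subst: {d:=e, a:=List (Int -> b)} | 1 pending]
  bind e := List (Int -> b)
step 4: unify ((List (Int -> b) -> Int) -> List b) ~ f  [subst: {d:=e, a:=List (Int -> b), e:=List (Int -> b)} | 0 pending]
  bind f := ((List (Int -> b) -> Int) -> List b)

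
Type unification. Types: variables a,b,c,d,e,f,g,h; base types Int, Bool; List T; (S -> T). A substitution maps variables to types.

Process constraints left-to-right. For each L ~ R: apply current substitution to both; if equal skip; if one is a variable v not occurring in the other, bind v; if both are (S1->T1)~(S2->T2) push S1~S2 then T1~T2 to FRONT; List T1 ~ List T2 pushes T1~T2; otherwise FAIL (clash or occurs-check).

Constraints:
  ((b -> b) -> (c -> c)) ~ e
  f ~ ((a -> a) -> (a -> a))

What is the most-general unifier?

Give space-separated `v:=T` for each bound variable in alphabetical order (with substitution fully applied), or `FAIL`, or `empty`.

Answer: e:=((b -> b) -> (c -> c)) f:=((a -> a) -> (a -> a))

Derivation:
step 1: unify ((b -> b) -> (c -> c)) ~ e  [subst: {-} | 1 pending]
  bind e := ((b -> b) -> (c -> c))
step 2: unify f ~ ((a -> a) -> (a -> a))  [subst: {e:=((b -> b) -> (c -> c))} | 0 pending]
  bind f := ((a -> a) -> (a -> a))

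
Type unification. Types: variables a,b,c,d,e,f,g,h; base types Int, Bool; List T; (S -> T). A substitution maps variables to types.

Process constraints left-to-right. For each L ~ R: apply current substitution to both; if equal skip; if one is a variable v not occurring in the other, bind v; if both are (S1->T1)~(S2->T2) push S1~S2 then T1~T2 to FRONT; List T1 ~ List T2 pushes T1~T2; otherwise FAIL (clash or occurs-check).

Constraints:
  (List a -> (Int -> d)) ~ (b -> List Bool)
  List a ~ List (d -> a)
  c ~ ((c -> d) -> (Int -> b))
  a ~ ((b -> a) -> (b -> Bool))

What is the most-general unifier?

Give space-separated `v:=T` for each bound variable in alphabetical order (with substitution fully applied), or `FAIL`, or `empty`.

step 1: unify (List a -> (Int -> d)) ~ (b -> List Bool)  [subst: {-} | 3 pending]
  -> decompose arrow: push List a~b, (Int -> d)~List Bool
step 2: unify List a ~ b  [subst: {-} | 4 pending]
  bind b := List a
step 3: unify (Int -> d) ~ List Bool  [subst: {b:=List a} | 3 pending]
  clash: (Int -> d) vs List Bool

Answer: FAIL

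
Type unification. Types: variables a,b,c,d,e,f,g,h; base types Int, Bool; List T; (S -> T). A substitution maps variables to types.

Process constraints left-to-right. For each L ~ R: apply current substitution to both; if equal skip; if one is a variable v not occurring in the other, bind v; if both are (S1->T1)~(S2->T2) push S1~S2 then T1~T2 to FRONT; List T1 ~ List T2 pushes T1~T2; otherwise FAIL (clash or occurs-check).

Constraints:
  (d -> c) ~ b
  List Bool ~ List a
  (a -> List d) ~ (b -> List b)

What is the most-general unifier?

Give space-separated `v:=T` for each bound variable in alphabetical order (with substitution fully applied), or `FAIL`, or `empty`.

Answer: FAIL

Derivation:
step 1: unify (d -> c) ~ b  [subst: {-} | 2 pending]
  bind b := (d -> c)
step 2: unify List Bool ~ List a  [subst: {b:=(d -> c)} | 1 pending]
  -> decompose List: push Bool~a
step 3: unify Bool ~ a  [subst: {b:=(d -> c)} | 1 pending]
  bind a := Bool
step 4: unify (Bool -> List d) ~ ((d -> c) -> List (d -> c))  [subst: {b:=(d -> c), a:=Bool} | 0 pending]
  -> decompose arrow: push Bool~(d -> c), List d~List (d -> c)
step 5: unify Bool ~ (d -> c)  [subst: {b:=(d -> c), a:=Bool} | 1 pending]
  clash: Bool vs (d -> c)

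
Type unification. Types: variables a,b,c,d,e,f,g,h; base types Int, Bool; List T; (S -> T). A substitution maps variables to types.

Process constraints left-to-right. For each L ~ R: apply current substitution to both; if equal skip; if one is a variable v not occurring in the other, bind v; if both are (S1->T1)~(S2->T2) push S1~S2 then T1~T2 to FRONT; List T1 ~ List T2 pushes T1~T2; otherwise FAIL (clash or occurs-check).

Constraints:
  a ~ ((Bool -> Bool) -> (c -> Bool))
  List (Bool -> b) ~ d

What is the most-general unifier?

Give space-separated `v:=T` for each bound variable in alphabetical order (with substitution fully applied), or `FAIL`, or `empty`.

step 1: unify a ~ ((Bool -> Bool) -> (c -> Bool))  [subst: {-} | 1 pending]
  bind a := ((Bool -> Bool) -> (c -> Bool))
step 2: unify List (Bool -> b) ~ d  [subst: {a:=((Bool -> Bool) -> (c -> Bool))} | 0 pending]
  bind d := List (Bool -> b)

Answer: a:=((Bool -> Bool) -> (c -> Bool)) d:=List (Bool -> b)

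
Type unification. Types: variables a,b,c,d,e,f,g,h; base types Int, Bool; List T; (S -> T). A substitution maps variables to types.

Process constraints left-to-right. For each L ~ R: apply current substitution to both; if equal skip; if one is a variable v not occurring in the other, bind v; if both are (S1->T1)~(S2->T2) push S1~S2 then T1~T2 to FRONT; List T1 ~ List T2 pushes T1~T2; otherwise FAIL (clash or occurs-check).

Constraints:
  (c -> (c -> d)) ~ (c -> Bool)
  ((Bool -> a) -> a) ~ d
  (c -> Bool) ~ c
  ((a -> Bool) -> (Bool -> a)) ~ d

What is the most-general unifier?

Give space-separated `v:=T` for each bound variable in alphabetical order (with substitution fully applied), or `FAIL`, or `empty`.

step 1: unify (c -> (c -> d)) ~ (c -> Bool)  [subst: {-} | 3 pending]
  -> decompose arrow: push c~c, (c -> d)~Bool
step 2: unify c ~ c  [subst: {-} | 4 pending]
  -> identical, skip
step 3: unify (c -> d) ~ Bool  [subst: {-} | 3 pending]
  clash: (c -> d) vs Bool

Answer: FAIL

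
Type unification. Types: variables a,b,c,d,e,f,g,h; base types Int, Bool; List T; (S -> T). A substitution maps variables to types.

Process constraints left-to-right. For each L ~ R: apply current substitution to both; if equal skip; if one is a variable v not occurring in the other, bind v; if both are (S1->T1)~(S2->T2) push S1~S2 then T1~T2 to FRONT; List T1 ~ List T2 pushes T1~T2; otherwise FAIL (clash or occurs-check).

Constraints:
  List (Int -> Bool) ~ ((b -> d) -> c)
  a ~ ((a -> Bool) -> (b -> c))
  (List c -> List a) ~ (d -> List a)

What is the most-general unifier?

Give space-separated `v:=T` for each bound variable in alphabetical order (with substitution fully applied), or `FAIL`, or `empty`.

Answer: FAIL

Derivation:
step 1: unify List (Int -> Bool) ~ ((b -> d) -> c)  [subst: {-} | 2 pending]
  clash: List (Int -> Bool) vs ((b -> d) -> c)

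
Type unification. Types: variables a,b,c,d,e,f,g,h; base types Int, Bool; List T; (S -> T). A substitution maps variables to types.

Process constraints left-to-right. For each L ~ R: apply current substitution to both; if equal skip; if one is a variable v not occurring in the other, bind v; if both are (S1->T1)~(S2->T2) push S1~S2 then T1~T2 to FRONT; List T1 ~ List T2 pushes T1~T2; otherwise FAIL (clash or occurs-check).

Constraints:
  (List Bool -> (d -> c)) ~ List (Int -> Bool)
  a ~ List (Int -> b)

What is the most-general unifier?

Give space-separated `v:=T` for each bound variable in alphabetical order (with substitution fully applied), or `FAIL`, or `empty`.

step 1: unify (List Bool -> (d -> c)) ~ List (Int -> Bool)  [subst: {-} | 1 pending]
  clash: (List Bool -> (d -> c)) vs List (Int -> Bool)

Answer: FAIL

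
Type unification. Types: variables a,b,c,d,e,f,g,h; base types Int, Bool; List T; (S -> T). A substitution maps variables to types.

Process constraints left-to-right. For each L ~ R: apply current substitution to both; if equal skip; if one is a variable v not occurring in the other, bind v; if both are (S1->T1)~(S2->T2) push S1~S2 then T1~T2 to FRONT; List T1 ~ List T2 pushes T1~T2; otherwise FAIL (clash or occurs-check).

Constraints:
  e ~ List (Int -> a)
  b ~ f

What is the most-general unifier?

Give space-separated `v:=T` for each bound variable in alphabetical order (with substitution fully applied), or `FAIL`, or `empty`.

step 1: unify e ~ List (Int -> a)  [subst: {-} | 1 pending]
  bind e := List (Int -> a)
step 2: unify b ~ f  [subst: {e:=List (Int -> a)} | 0 pending]
  bind b := f

Answer: b:=f e:=List (Int -> a)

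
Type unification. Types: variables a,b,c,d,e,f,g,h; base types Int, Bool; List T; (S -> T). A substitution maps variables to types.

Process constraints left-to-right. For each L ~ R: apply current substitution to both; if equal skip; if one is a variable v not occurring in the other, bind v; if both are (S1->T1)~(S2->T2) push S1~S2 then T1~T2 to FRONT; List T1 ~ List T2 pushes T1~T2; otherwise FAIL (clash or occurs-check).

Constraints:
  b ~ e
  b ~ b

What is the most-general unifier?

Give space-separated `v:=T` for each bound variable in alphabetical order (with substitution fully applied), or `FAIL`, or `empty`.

step 1: unify b ~ e  [subst: {-} | 1 pending]
  bind b := e
step 2: unify e ~ e  [subst: {b:=e} | 0 pending]
  -> identical, skip

Answer: b:=e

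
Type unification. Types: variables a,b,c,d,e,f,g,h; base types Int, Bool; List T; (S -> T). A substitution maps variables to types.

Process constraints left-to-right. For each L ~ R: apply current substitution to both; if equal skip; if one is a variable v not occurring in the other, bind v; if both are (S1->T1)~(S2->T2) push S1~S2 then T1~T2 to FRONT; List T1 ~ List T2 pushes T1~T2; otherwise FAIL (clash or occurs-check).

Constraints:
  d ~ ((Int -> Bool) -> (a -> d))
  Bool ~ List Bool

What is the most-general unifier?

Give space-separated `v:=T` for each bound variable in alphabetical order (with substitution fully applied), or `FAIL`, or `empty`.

step 1: unify d ~ ((Int -> Bool) -> (a -> d))  [subst: {-} | 1 pending]
  occurs-check fail: d in ((Int -> Bool) -> (a -> d))

Answer: FAIL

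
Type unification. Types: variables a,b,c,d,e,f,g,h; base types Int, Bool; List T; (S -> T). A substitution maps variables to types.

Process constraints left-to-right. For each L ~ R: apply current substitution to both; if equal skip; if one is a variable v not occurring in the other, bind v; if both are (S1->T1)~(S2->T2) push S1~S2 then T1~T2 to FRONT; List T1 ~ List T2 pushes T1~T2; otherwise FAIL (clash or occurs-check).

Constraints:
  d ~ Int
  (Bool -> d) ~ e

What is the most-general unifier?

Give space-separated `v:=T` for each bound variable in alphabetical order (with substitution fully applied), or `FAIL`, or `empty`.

step 1: unify d ~ Int  [subst: {-} | 1 pending]
  bind d := Int
step 2: unify (Bool -> Int) ~ e  [subst: {d:=Int} | 0 pending]
  bind e := (Bool -> Int)

Answer: d:=Int e:=(Bool -> Int)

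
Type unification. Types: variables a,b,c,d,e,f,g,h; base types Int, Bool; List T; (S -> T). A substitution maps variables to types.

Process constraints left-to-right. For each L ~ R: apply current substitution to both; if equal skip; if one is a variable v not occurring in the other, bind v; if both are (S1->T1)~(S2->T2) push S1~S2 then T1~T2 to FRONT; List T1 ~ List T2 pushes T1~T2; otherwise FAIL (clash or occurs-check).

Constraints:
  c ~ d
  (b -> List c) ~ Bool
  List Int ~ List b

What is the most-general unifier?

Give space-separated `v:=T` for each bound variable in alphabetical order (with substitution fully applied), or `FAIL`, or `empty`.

step 1: unify c ~ d  [subst: {-} | 2 pending]
  bind c := d
step 2: unify (b -> List d) ~ Bool  [subst: {c:=d} | 1 pending]
  clash: (b -> List d) vs Bool

Answer: FAIL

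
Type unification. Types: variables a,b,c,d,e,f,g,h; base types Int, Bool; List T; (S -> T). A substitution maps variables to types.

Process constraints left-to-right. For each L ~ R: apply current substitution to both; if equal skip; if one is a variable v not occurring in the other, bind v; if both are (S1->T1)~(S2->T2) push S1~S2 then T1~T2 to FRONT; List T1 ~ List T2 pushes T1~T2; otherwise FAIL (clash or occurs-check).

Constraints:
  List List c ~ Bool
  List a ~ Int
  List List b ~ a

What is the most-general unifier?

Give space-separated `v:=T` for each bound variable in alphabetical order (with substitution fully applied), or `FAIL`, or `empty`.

Answer: FAIL

Derivation:
step 1: unify List List c ~ Bool  [subst: {-} | 2 pending]
  clash: List List c vs Bool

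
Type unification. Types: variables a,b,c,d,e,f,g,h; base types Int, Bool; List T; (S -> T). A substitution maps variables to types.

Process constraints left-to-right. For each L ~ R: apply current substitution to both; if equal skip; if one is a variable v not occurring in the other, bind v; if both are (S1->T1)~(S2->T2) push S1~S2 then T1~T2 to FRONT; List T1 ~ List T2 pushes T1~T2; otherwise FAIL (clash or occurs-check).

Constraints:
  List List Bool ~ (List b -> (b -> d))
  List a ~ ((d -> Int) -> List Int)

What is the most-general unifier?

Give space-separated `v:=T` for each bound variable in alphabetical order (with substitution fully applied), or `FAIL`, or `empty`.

Answer: FAIL

Derivation:
step 1: unify List List Bool ~ (List b -> (b -> d))  [subst: {-} | 1 pending]
  clash: List List Bool vs (List b -> (b -> d))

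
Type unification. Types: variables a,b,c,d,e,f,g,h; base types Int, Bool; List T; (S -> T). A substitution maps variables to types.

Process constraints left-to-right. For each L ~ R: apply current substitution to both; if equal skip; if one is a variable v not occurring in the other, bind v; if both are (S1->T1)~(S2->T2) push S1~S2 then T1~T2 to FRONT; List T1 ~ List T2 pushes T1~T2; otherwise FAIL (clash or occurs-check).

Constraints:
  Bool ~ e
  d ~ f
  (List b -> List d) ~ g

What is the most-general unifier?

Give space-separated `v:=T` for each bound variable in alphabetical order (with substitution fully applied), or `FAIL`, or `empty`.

Answer: d:=f e:=Bool g:=(List b -> List f)

Derivation:
step 1: unify Bool ~ e  [subst: {-} | 2 pending]
  bind e := Bool
step 2: unify d ~ f  [subst: {e:=Bool} | 1 pending]
  bind d := f
step 3: unify (List b -> List f) ~ g  [subst: {e:=Bool, d:=f} | 0 pending]
  bind g := (List b -> List f)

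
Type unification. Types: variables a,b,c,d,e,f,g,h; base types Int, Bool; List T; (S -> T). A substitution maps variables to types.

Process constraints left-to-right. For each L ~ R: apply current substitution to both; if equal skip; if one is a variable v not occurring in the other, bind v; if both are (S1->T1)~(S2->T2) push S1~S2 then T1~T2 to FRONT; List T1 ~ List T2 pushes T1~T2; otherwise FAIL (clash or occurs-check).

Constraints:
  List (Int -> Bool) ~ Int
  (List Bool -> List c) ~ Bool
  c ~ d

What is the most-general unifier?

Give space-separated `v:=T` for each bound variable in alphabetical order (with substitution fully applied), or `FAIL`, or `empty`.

step 1: unify List (Int -> Bool) ~ Int  [subst: {-} | 2 pending]
  clash: List (Int -> Bool) vs Int

Answer: FAIL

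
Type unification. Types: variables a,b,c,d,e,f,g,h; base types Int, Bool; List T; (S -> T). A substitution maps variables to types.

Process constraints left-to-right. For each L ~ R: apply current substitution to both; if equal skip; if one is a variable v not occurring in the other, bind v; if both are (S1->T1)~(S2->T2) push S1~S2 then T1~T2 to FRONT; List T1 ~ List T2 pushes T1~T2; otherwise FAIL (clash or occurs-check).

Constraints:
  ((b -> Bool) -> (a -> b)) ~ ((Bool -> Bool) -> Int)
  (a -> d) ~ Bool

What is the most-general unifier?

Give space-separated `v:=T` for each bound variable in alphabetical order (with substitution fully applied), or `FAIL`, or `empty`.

step 1: unify ((b -> Bool) -> (a -> b)) ~ ((Bool -> Bool) -> Int)  [subst: {-} | 1 pending]
  -> decompose arrow: push (b -> Bool)~(Bool -> Bool), (a -> b)~Int
step 2: unify (b -> Bool) ~ (Bool -> Bool)  [subst: {-} | 2 pending]
  -> decompose arrow: push b~Bool, Bool~Bool
step 3: unify b ~ Bool  [subst: {-} | 3 pending]
  bind b := Bool
step 4: unify Bool ~ Bool  [subst: {b:=Bool} | 2 pending]
  -> identical, skip
step 5: unify (a -> Bool) ~ Int  [subst: {b:=Bool} | 1 pending]
  clash: (a -> Bool) vs Int

Answer: FAIL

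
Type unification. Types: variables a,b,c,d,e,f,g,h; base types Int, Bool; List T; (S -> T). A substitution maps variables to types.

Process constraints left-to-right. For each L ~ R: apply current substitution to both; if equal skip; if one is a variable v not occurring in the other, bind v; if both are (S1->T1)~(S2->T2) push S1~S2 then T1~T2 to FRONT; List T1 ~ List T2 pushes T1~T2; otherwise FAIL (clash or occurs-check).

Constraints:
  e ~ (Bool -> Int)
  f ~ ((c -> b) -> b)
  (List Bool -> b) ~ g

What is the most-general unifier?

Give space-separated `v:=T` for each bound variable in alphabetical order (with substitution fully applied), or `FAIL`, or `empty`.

Answer: e:=(Bool -> Int) f:=((c -> b) -> b) g:=(List Bool -> b)

Derivation:
step 1: unify e ~ (Bool -> Int)  [subst: {-} | 2 pending]
  bind e := (Bool -> Int)
step 2: unify f ~ ((c -> b) -> b)  [subst: {e:=(Bool -> Int)} | 1 pending]
  bind f := ((c -> b) -> b)
step 3: unify (List Bool -> b) ~ g  [subst: {e:=(Bool -> Int), f:=((c -> b) -> b)} | 0 pending]
  bind g := (List Bool -> b)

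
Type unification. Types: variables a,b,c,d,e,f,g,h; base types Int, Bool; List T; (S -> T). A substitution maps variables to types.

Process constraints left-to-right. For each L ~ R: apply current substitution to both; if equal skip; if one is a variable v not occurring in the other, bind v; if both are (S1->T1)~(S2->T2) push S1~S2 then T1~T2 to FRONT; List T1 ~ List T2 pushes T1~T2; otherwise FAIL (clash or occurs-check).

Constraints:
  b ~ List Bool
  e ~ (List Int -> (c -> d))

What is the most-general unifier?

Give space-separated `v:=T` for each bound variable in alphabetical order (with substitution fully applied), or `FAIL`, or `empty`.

Answer: b:=List Bool e:=(List Int -> (c -> d))

Derivation:
step 1: unify b ~ List Bool  [subst: {-} | 1 pending]
  bind b := List Bool
step 2: unify e ~ (List Int -> (c -> d))  [subst: {b:=List Bool} | 0 pending]
  bind e := (List Int -> (c -> d))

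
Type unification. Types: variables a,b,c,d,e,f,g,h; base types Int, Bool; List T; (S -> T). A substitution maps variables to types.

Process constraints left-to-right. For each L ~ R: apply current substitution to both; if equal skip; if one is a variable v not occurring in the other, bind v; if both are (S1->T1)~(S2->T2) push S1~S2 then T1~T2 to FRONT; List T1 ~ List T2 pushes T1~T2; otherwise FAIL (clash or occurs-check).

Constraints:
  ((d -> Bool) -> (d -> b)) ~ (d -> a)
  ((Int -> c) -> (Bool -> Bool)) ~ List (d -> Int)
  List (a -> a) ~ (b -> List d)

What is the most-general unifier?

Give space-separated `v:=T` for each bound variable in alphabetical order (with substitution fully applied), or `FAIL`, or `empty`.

Answer: FAIL

Derivation:
step 1: unify ((d -> Bool) -> (d -> b)) ~ (d -> a)  [subst: {-} | 2 pending]
  -> decompose arrow: push (d -> Bool)~d, (d -> b)~a
step 2: unify (d -> Bool) ~ d  [subst: {-} | 3 pending]
  occurs-check fail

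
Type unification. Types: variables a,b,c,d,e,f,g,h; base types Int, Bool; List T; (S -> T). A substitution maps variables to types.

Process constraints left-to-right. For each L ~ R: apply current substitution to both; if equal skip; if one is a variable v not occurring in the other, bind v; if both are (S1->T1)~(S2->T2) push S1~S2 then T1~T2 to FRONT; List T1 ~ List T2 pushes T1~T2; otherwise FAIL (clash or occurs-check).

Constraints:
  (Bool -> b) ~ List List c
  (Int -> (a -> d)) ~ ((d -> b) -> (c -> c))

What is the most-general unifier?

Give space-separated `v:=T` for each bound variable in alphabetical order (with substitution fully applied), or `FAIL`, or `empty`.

step 1: unify (Bool -> b) ~ List List c  [subst: {-} | 1 pending]
  clash: (Bool -> b) vs List List c

Answer: FAIL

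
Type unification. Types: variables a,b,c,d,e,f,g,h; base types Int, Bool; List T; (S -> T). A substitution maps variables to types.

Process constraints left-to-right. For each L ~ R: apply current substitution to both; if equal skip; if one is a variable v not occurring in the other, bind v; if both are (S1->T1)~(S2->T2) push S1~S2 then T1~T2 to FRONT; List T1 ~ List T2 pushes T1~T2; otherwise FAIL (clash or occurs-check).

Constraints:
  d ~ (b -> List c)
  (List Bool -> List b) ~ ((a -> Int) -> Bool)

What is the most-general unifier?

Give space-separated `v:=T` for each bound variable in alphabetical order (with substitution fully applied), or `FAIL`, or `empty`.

Answer: FAIL

Derivation:
step 1: unify d ~ (b -> List c)  [subst: {-} | 1 pending]
  bind d := (b -> List c)
step 2: unify (List Bool -> List b) ~ ((a -> Int) -> Bool)  [subst: {d:=(b -> List c)} | 0 pending]
  -> decompose arrow: push List Bool~(a -> Int), List b~Bool
step 3: unify List Bool ~ (a -> Int)  [subst: {d:=(b -> List c)} | 1 pending]
  clash: List Bool vs (a -> Int)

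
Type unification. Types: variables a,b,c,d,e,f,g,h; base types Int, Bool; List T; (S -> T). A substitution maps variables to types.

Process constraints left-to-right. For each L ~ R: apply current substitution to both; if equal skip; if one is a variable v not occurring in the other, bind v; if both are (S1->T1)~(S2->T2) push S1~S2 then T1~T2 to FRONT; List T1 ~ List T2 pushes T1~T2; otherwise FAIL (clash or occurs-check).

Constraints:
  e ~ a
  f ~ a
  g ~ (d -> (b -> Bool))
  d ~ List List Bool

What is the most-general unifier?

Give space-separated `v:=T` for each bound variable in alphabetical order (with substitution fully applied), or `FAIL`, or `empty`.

step 1: unify e ~ a  [subst: {-} | 3 pending]
  bind e := a
step 2: unify f ~ a  [subst: {e:=a} | 2 pending]
  bind f := a
step 3: unify g ~ (d -> (b -> Bool))  [subst: {e:=a, f:=a} | 1 pending]
  bind g := (d -> (b -> Bool))
step 4: unify d ~ List List Bool  [subst: {e:=a, f:=a, g:=(d -> (b -> Bool))} | 0 pending]
  bind d := List List Bool

Answer: d:=List List Bool e:=a f:=a g:=(List List Bool -> (b -> Bool))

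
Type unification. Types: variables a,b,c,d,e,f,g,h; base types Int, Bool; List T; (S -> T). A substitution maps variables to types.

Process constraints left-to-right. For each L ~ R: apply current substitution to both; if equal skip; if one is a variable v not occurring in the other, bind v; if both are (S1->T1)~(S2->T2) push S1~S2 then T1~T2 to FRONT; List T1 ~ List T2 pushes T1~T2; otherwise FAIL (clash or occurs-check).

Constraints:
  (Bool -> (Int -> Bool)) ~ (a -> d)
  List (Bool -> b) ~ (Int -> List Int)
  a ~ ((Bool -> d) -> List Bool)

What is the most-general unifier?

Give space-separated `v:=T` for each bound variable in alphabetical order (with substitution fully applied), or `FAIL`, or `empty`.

Answer: FAIL

Derivation:
step 1: unify (Bool -> (Int -> Bool)) ~ (a -> d)  [subst: {-} | 2 pending]
  -> decompose arrow: push Bool~a, (Int -> Bool)~d
step 2: unify Bool ~ a  [subst: {-} | 3 pending]
  bind a := Bool
step 3: unify (Int -> Bool) ~ d  [subst: {a:=Bool} | 2 pending]
  bind d := (Int -> Bool)
step 4: unify List (Bool -> b) ~ (Int -> List Int)  [subst: {a:=Bool, d:=(Int -> Bool)} | 1 pending]
  clash: List (Bool -> b) vs (Int -> List Int)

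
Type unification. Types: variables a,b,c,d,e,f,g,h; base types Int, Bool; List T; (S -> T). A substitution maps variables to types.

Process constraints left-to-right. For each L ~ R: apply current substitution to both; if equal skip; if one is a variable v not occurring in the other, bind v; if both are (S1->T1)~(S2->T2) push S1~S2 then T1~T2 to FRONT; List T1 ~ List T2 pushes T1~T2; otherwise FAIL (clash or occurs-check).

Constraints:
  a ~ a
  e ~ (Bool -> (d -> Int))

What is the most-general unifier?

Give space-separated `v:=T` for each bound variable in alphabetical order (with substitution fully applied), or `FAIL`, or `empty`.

step 1: unify a ~ a  [subst: {-} | 1 pending]
  -> identical, skip
step 2: unify e ~ (Bool -> (d -> Int))  [subst: {-} | 0 pending]
  bind e := (Bool -> (d -> Int))

Answer: e:=(Bool -> (d -> Int))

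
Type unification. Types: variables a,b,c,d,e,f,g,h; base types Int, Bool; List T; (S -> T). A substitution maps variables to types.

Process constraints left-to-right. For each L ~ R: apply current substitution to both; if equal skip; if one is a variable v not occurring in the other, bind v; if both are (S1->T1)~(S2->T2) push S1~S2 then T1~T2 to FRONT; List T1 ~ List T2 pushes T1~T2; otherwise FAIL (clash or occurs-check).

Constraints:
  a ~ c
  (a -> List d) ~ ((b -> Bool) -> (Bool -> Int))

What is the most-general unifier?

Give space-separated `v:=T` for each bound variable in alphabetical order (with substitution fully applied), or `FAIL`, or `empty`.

step 1: unify a ~ c  [subst: {-} | 1 pending]
  bind a := c
step 2: unify (c -> List d) ~ ((b -> Bool) -> (Bool -> Int))  [subst: {a:=c} | 0 pending]
  -> decompose arrow: push c~(b -> Bool), List d~(Bool -> Int)
step 3: unify c ~ (b -> Bool)  [subst: {a:=c} | 1 pending]
  bind c := (b -> Bool)
step 4: unify List d ~ (Bool -> Int)  [subst: {a:=c, c:=(b -> Bool)} | 0 pending]
  clash: List d vs (Bool -> Int)

Answer: FAIL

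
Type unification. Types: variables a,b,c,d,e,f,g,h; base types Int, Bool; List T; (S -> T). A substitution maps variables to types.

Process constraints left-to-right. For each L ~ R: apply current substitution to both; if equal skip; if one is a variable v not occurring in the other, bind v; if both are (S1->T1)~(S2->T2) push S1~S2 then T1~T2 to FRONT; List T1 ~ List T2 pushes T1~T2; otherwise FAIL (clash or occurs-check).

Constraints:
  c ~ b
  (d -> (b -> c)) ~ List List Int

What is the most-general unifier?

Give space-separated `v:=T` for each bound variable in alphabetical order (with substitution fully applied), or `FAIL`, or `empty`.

Answer: FAIL

Derivation:
step 1: unify c ~ b  [subst: {-} | 1 pending]
  bind c := b
step 2: unify (d -> (b -> b)) ~ List List Int  [subst: {c:=b} | 0 pending]
  clash: (d -> (b -> b)) vs List List Int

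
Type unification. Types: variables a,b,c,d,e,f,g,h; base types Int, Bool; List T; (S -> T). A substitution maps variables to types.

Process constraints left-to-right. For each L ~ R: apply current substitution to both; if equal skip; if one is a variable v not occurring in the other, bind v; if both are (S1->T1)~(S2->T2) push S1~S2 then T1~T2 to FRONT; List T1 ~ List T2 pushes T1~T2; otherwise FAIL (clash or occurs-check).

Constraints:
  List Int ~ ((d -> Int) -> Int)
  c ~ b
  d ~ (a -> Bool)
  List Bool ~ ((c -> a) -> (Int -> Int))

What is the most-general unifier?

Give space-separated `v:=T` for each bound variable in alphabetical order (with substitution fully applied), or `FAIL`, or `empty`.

step 1: unify List Int ~ ((d -> Int) -> Int)  [subst: {-} | 3 pending]
  clash: List Int vs ((d -> Int) -> Int)

Answer: FAIL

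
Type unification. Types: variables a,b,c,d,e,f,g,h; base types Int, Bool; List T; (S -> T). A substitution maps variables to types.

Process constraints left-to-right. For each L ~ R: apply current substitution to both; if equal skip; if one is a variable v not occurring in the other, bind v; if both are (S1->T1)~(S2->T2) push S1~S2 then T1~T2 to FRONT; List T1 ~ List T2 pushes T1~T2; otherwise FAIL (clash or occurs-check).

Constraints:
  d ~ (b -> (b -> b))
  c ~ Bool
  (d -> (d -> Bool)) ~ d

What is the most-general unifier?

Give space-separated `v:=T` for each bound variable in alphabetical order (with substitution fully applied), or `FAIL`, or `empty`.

Answer: FAIL

Derivation:
step 1: unify d ~ (b -> (b -> b))  [subst: {-} | 2 pending]
  bind d := (b -> (b -> b))
step 2: unify c ~ Bool  [subst: {d:=(b -> (b -> b))} | 1 pending]
  bind c := Bool
step 3: unify ((b -> (b -> b)) -> ((b -> (b -> b)) -> Bool)) ~ (b -> (b -> b))  [subst: {d:=(b -> (b -> b)), c:=Bool} | 0 pending]
  -> decompose arrow: push (b -> (b -> b))~b, ((b -> (b -> b)) -> Bool)~(b -> b)
step 4: unify (b -> (b -> b)) ~ b  [subst: {d:=(b -> (b -> b)), c:=Bool} | 1 pending]
  occurs-check fail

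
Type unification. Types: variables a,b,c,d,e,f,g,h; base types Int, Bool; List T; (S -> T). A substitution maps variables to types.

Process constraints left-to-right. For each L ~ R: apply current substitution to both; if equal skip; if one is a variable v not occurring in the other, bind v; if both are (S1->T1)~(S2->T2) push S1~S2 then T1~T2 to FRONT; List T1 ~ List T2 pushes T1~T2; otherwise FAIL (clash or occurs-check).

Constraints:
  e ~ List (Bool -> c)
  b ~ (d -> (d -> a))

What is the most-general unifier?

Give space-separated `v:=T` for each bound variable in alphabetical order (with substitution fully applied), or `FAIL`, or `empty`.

Answer: b:=(d -> (d -> a)) e:=List (Bool -> c)

Derivation:
step 1: unify e ~ List (Bool -> c)  [subst: {-} | 1 pending]
  bind e := List (Bool -> c)
step 2: unify b ~ (d -> (d -> a))  [subst: {e:=List (Bool -> c)} | 0 pending]
  bind b := (d -> (d -> a))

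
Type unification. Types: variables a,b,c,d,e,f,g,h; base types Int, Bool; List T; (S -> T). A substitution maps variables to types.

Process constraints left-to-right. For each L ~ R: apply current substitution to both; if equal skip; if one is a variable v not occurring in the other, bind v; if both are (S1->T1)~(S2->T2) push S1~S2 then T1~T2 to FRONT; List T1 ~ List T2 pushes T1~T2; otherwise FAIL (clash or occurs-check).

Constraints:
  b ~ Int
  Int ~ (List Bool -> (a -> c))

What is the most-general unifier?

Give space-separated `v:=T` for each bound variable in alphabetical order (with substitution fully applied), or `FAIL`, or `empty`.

step 1: unify b ~ Int  [subst: {-} | 1 pending]
  bind b := Int
step 2: unify Int ~ (List Bool -> (a -> c))  [subst: {b:=Int} | 0 pending]
  clash: Int vs (List Bool -> (a -> c))

Answer: FAIL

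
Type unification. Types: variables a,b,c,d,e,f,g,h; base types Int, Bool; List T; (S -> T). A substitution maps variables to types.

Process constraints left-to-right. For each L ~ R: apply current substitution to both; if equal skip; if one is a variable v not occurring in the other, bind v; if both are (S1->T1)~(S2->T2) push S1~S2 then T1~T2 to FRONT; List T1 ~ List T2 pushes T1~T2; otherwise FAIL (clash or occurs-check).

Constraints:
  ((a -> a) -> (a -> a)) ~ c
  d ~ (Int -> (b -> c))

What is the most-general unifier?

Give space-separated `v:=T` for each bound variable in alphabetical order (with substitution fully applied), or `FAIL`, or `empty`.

step 1: unify ((a -> a) -> (a -> a)) ~ c  [subst: {-} | 1 pending]
  bind c := ((a -> a) -> (a -> a))
step 2: unify d ~ (Int -> (b -> ((a -> a) -> (a -> a))))  [subst: {c:=((a -> a) -> (a -> a))} | 0 pending]
  bind d := (Int -> (b -> ((a -> a) -> (a -> a))))

Answer: c:=((a -> a) -> (a -> a)) d:=(Int -> (b -> ((a -> a) -> (a -> a))))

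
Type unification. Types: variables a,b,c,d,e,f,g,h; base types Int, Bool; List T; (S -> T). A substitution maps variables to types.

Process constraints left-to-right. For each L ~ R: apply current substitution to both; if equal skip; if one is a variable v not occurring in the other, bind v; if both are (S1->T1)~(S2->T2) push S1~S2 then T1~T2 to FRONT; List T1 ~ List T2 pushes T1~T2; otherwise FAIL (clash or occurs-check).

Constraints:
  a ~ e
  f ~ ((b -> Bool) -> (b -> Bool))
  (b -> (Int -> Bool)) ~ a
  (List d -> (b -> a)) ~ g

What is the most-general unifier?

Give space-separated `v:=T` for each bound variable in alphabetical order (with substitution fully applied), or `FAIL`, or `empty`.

Answer: a:=(b -> (Int -> Bool)) e:=(b -> (Int -> Bool)) f:=((b -> Bool) -> (b -> Bool)) g:=(List d -> (b -> (b -> (Int -> Bool))))

Derivation:
step 1: unify a ~ e  [subst: {-} | 3 pending]
  bind a := e
step 2: unify f ~ ((b -> Bool) -> (b -> Bool))  [subst: {a:=e} | 2 pending]
  bind f := ((b -> Bool) -> (b -> Bool))
step 3: unify (b -> (Int -> Bool)) ~ e  [subst: {a:=e, f:=((b -> Bool) -> (b -> Bool))} | 1 pending]
  bind e := (b -> (Int -> Bool))
step 4: unify (List d -> (b -> (b -> (Int -> Bool)))) ~ g  [subst: {a:=e, f:=((b -> Bool) -> (b -> Bool)), e:=(b -> (Int -> Bool))} | 0 pending]
  bind g := (List d -> (b -> (b -> (Int -> Bool))))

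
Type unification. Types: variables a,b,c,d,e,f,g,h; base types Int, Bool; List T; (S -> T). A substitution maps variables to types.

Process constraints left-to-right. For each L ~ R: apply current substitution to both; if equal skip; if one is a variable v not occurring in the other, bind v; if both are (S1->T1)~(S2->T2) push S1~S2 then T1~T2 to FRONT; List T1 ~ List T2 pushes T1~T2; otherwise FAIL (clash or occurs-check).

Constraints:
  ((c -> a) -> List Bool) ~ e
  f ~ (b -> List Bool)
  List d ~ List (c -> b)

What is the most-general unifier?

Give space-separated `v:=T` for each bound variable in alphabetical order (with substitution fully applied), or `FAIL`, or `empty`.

Answer: d:=(c -> b) e:=((c -> a) -> List Bool) f:=(b -> List Bool)

Derivation:
step 1: unify ((c -> a) -> List Bool) ~ e  [subst: {-} | 2 pending]
  bind e := ((c -> a) -> List Bool)
step 2: unify f ~ (b -> List Bool)  [subst: {e:=((c -> a) -> List Bool)} | 1 pending]
  bind f := (b -> List Bool)
step 3: unify List d ~ List (c -> b)  [subst: {e:=((c -> a) -> List Bool), f:=(b -> List Bool)} | 0 pending]
  -> decompose List: push d~(c -> b)
step 4: unify d ~ (c -> b)  [subst: {e:=((c -> a) -> List Bool), f:=(b -> List Bool)} | 0 pending]
  bind d := (c -> b)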